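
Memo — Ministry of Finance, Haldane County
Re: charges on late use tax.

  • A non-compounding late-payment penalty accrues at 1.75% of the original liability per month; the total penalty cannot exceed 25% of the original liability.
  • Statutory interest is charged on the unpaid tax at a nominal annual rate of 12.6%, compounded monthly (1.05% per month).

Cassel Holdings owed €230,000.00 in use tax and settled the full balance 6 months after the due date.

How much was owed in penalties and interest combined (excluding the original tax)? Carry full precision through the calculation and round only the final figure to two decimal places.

€39,025.73

Penalty: 6 × 1.75% × €230,000.00 = €24,150.00 (below the 25% cap of €57,500.00)
Interest: €230,000.00 × ((1 + 0.0105)^6 − 1) = €230,000.00 × 0.0646771… = €14,875.7297…
Penalties + interest = €24,150.0000 + €14,875.7297… = €39,025.73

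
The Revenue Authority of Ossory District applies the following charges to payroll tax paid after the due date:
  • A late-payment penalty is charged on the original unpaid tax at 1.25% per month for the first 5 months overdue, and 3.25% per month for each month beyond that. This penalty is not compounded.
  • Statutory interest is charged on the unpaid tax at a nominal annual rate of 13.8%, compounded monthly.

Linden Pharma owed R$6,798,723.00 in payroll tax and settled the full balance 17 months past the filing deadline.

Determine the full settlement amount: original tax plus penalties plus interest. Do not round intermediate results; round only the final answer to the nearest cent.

R$11,333,900.21

Penalty, months 1–5: 5 × 1.25% × R$6,798,723.00 = R$424,920.19…
Penalty, months 6–17: 12 × 3.25% × R$6,798,723.00 = R$2,651,501.97
Interest (13.8%/yr ÷ 12 = 1.15%/month): R$6,798,723.00 × ((1 + 0.0115)^17 − 1) = R$1,458,755.0498…
Total = R$6,798,723.00 + R$3,076,422.1575 + R$1,458,755.0498… = R$11,333,900.21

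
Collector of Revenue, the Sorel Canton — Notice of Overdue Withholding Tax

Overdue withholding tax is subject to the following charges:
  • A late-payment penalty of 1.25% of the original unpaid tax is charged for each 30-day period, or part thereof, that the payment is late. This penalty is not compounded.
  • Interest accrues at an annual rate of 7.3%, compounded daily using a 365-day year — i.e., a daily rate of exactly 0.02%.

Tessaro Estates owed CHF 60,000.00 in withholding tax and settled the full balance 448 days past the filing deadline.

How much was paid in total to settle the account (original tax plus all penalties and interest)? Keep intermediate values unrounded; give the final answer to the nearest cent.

CHF 76,873.61

Penalty periods: ⌈448/30⌉ = 15; penalty = 15 × 1.25% × CHF 60,000.00 = CHF 11,250.00
Interest: CHF 60,000.00 × ((1 + 0.0002)^448 − 1) = CHF 60,000.00 × 0.09372690… = CHF 5,623.6142…
Total = CHF 60,000.00 + CHF 11,250.0000 + CHF 5,623.6142… = CHF 76,873.61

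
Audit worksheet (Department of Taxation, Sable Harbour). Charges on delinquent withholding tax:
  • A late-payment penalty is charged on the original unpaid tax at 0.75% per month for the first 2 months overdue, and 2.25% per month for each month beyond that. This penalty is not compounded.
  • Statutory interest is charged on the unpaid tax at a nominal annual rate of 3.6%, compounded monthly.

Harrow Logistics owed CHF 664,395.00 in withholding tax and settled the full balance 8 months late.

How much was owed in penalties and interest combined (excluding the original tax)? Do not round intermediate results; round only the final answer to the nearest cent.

Penalty, months 1–2: 2 × 0.75% × CHF 664,395.00 = CHF 9,965.93…
Penalty, months 3–8: 6 × 2.25% × CHF 664,395.00 = CHF 89,693.33…
Interest (3.6%/yr ÷ 12 = 0.3%/month): CHF 664,395.00 × ((1 + 0.003)^8 − 1) = CHF 16,113.9159…
Penalties + interest = CHF 99,659.2500 + CHF 16,113.9159… = CHF 115,773.17

CHF 115,773.17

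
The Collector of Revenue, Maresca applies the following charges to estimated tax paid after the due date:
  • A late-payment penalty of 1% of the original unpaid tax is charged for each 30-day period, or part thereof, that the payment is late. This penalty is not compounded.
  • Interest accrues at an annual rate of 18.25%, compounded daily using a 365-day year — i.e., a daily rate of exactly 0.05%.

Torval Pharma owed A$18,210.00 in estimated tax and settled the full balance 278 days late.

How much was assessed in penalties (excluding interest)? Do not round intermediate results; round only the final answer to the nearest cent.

A$1,821.00

Penalty periods: ⌈278/30⌉ = 10; penalty = 10 × 1% × A$18,210.00 = A$1,821.00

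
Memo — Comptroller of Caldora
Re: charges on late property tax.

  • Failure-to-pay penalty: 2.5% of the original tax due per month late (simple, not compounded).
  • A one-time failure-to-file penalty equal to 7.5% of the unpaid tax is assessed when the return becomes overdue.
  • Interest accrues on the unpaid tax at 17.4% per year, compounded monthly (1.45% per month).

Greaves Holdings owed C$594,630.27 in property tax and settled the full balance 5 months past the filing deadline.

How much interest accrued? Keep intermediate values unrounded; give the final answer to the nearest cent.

Interest: C$594,630.27 × ((1 + 0.0145)^5 − 1) = C$594,630.27 × 0.0746332… = C$44,379.1646…

C$44,379.16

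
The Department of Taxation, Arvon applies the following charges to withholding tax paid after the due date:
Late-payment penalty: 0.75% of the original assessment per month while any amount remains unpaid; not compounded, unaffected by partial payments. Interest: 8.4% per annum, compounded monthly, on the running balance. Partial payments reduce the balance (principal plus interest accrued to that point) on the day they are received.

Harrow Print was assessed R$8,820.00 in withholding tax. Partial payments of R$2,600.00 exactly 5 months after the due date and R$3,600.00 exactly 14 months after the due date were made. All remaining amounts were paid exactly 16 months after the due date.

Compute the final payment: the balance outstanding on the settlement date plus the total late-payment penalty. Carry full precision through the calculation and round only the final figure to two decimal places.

Monthly rate = 8.4% ÷ 12 = 0.7%
Balance at month 5: R$8,820.0000 × (1 + 0.007)^5 = R$9,133.0522…
After R$2,600.00 payment: R$9,133.0522… − R$2,600.00 = R$6,533.0522…
Balance at month 14: R$6,533.0522… × (1 + 0.007)^9 = R$6,956.3490…
After R$3,600.00 payment: R$6,956.3490… − R$3,600.00 = R$3,356.3490…
Balance at month 16: R$3,356.3490… × (1 + 0.007)^2 = R$3,403.5023…
Penalty: 16 × 0.75% × R$8,820.00 = R$1,058.40
Final settlement = outstanding balance + penalty = R$3,403.5023… + R$1,058.40 = R$4,461.90

R$4,461.90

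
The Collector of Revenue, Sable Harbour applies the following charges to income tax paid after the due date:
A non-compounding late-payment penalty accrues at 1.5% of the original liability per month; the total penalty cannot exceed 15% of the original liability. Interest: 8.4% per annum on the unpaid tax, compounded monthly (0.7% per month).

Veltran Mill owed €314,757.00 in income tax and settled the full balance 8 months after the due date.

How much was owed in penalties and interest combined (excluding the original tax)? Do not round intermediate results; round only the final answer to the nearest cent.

€55,835.18

Penalty: 8 × 1.5% × €314,757.00 = €37,770.84 (below the 15% cap of €47,213.55)
Interest: €314,757.00 × ((1 + 0.007)^8 − 1) = €314,757.00 × 0.0573914… = €18,064.3377…
Penalties + interest = €37,770.8400 + €18,064.3377… = €55,835.18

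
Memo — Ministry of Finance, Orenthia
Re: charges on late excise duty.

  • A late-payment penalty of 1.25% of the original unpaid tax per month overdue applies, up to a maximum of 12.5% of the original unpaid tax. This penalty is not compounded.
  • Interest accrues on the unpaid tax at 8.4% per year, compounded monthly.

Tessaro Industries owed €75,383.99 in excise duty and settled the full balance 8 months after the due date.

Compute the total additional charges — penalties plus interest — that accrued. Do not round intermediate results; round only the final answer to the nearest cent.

€11,864.79

Penalty: 8 × 1.25% × €75,383.99 = €7,538.40… (below the 12.5% cap of €9,423.00…)
Interest (8.4%/yr ÷ 12 = 0.7%/month): €75,383.99 × ((1 + 0.007)^8 − 1) = €4,326.3910…
Penalties + interest = €7,538.3990 + €4,326.3910… = €11,864.79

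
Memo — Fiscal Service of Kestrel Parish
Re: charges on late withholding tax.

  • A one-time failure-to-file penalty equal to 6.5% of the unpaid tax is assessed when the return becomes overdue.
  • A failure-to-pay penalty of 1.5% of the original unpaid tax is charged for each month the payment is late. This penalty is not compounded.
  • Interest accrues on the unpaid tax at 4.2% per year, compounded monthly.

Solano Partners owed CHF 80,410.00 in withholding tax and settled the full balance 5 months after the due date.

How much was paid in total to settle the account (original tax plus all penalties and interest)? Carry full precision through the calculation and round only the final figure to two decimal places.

CHF 93,084.46

Failure-to-file penalty: 6.5% × CHF 80,410.00 = CHF 5,226.65
Failure-to-pay penalty = 1.5% × CHF 80,410.00 × 5 mo = CHF 6,030.75
Interest (4.2%/yr ÷ 12 = 0.35%/month): CHF 80,410.00 × ((1 + 0.0035)^5 − 1) = CHF 1,417.0598…
Total = CHF 80,410.00 + CHF 11,257.4000 + CHF 1,417.0598… = CHF 93,084.46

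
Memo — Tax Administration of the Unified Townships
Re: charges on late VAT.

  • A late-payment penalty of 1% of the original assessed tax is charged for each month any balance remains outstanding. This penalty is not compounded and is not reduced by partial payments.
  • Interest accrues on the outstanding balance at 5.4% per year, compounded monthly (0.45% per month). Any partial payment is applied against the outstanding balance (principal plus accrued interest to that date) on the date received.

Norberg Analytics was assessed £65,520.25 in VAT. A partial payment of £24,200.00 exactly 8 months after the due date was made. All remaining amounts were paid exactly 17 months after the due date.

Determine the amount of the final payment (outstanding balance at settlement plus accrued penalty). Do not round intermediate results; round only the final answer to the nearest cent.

Balance at month 8: £65,520.2500 × (1 + 0.0045)^8 = £67,916.4652…
After £24,200.00 payment: £67,916.4652… − £24,200.00 = £43,716.4652…
Balance at month 17: £43,716.4652… × (1 + 0.0045)^9 = £45,519.1883…
Penalty: 17 × 1% × £65,520.25 = £11,138.44…
Final settlement = outstanding balance + penalty = £45,519.1883… + £11,138.44… = £56,657.63

£56,657.63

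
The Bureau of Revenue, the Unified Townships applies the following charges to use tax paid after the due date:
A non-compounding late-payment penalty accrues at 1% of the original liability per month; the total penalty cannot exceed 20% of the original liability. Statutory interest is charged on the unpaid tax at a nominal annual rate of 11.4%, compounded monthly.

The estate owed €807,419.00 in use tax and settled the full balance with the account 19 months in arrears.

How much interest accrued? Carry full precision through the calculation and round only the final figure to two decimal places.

Interest (11.4%/yr ÷ 12 = 0.95%/month): €807,419.00 × ((1 + 0.0095)^19 − 1) = €158,896.8591…

€158,896.86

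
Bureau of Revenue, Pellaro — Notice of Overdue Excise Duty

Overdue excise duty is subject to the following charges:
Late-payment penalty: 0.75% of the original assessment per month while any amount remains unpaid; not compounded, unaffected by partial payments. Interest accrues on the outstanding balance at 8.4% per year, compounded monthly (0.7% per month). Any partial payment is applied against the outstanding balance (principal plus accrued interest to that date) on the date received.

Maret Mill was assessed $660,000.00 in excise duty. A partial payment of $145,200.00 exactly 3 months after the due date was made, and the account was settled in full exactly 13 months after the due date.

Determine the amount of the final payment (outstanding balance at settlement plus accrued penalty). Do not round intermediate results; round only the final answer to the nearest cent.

Balance at month 3: $660,000.0000 × (1 + 0.007)^3 = $673,957.2464…
After $145,200.00 payment: $673,957.2464… − $145,200.00 = $528,757.2464…
Balance at month 13: $528,757.2464… × (1 + 0.007)^10 = $566,958.1959…
Penalty: 13 × 0.75% × $660,000.00 = $64,350.00
Final settlement = outstanding balance + penalty = $566,958.1959… + $64,350.00 = $631,308.20

$631,308.20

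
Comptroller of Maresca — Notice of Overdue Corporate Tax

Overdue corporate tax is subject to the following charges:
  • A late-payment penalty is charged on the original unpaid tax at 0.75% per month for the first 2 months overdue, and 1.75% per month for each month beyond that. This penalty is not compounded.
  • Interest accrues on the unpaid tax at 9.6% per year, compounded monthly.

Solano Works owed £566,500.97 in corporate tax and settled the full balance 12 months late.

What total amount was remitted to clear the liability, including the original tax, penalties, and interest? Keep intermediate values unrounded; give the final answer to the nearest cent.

Penalty, months 1–2: 2 × 0.75% × £566,500.97 = £8,497.51…
Penalty, months 3–12: 10 × 1.75% × £566,500.97 = £99,137.67…
Interest (9.6%/yr ÷ 12 = 0.8%/month): £566,500.97 × ((1 + 0.008)^12 − 1) = £56,841.9673…
Total = £566,500.97 + £107,635.1843 + £56,841.9673… = £730,978.12

£730,978.12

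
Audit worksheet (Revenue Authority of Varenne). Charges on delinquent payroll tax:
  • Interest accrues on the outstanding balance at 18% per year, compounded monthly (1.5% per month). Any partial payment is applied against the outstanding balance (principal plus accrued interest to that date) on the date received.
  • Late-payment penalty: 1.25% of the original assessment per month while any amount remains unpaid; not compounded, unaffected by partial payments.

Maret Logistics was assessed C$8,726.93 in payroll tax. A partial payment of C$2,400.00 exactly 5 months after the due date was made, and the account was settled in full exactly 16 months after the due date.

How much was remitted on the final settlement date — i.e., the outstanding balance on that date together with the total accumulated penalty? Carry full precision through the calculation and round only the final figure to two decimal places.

Balance at month 5: C$8,726.9300 × (1 + 0.015)^5 = C$9,401.3821…
After C$2,400.00 payment: C$9,401.3821… − C$2,400.00 = C$7,001.3821…
Balance at month 16: C$7,001.3821… × (1 + 0.015)^11 = C$8,247.2706…
Penalty: 16 × 1.25% × C$8,726.93 = C$1,745.39…
Final settlement = outstanding balance + penalty = C$8,247.2706… + C$1,745.39… = C$9,992.66

C$9,992.66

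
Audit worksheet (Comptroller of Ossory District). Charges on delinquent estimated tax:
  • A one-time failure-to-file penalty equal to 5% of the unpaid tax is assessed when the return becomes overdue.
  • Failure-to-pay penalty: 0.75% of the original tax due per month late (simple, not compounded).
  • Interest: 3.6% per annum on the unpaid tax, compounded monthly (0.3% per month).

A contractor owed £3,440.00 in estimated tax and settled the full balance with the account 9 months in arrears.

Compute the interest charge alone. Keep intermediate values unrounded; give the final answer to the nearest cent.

£94.00

Interest: £3,440.00 × ((1 + 0.003)^9 − 1) = £3,440.00 × 0.0273263… = £94.0024…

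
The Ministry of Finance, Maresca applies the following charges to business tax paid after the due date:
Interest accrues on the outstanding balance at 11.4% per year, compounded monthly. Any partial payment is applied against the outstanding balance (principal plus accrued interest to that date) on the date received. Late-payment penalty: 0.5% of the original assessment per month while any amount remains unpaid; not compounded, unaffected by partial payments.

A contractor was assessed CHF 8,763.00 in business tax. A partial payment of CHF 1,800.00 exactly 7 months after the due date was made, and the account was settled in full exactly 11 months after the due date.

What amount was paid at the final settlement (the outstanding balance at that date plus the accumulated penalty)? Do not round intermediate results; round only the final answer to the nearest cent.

CHF 8,336.08

Monthly rate = 11.4% ÷ 12 = 0.95%
Balance at month 7: CHF 8,763.0000 × (1 + 0.0095)^7 = CHF 9,362.6130…
After CHF 1,800.00 payment: CHF 9,362.6130… − CHF 1,800.00 = CHF 7,562.6130…
Balance at month 11: CHF 7,562.6130… × (1 + 0.0095)^4 = CHF 7,854.1135…
Penalty: 11 × 0.5% × CHF 8,763.00 = CHF 481.97…
Final settlement = outstanding balance + penalty = CHF 7,854.1135… + CHF 481.97… = CHF 8,336.08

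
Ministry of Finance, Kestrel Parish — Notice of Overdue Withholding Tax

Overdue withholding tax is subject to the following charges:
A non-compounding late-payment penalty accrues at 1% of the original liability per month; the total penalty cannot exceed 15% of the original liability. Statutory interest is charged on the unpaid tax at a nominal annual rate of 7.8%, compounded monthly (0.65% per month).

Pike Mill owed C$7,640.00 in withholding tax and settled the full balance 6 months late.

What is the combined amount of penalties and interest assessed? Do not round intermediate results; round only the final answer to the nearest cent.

C$761.24

Penalty: 6 × 1% × C$7,640.00 = C$458.40 (below the 15% cap of C$1,146.00)
Interest: C$7,640.00 × ((1 + 0.0065)^6 − 1) = C$7,640.00 × 0.0396393… = C$302.8440…
Penalties + interest = C$458.4000 + C$302.8440… = C$761.24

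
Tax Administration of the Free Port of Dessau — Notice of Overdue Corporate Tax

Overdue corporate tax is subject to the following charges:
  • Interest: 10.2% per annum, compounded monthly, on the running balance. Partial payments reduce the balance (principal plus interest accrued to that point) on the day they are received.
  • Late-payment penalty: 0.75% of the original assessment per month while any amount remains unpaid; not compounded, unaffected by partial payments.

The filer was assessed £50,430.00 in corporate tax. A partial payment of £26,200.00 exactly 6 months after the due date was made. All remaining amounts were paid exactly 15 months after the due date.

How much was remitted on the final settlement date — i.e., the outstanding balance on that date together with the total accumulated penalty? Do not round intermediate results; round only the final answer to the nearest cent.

Monthly rate = 10.2% ÷ 12 = 0.85%
Balance at month 6: £50,430.0000 × (1 + 0.0085)^6 = £53,057.2069…
After £26,200.00 payment: £53,057.2069… − £26,200.00 = £26,857.2069…
Balance at month 15: £26,857.2069… × (1 + 0.0085)^9 = £28,983.0421…
Penalty: 15 × 0.75% × £50,430.00 = £5,673.38…
Final settlement = outstanding balance + penalty = £28,983.0421… + £5,673.38… = £34,656.42

£34,656.42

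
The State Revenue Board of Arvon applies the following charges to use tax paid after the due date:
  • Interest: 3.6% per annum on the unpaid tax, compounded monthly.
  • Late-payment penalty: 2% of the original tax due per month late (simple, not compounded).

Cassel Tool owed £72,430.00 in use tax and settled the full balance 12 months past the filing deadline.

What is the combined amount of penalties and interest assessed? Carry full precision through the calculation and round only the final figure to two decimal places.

Late-payment penalty = 2% × £72,430.00 × 12 mo = £17,383.20
Interest (3.6%/yr ÷ 12 = 0.3%/month): £72,430.00 × ((1 + 0.003)^12 − 1) = £2,650.9366…
Penalties + interest = £17,383.2000 + £2,650.9366… = £20,034.14

£20,034.14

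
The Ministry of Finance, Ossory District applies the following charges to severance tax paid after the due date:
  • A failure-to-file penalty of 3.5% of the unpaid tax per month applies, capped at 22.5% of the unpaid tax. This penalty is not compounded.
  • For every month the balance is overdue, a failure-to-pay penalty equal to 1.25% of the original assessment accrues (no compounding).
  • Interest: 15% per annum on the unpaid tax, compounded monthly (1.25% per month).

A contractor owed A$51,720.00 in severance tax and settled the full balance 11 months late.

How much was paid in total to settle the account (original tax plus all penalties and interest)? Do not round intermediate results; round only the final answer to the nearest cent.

Failure-to-file: 11 × 3.5% × A$51,720.00 = A$19,912.20, capped at 22.5% × A$51,720.00 = A$11,637.00
Failure-to-pay penalty = 1.25% × A$51,720.00 × 11 mo = A$7,111.50
Interest: A$51,720.00 × ((1 + 0.0125)^11 − 1) = A$51,720.00 × 0.1464242… = A$7,573.0604…
Total = A$51,720.00 + A$18,748.5000 + A$7,573.0604… = A$78,041.56

A$78,041.56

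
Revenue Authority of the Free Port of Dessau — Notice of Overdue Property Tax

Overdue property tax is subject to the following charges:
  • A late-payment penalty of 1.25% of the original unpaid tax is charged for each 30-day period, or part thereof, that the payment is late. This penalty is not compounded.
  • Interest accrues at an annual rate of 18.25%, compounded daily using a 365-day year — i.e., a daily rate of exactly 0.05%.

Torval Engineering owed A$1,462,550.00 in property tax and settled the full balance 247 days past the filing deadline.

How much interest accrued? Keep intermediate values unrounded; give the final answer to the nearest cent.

A$192,201.13

Interest: A$1,462,550.00 × ((1 + 0.0005)^247 − 1) = A$1,462,550.00 × 0.13141508… = A$192,201.1299…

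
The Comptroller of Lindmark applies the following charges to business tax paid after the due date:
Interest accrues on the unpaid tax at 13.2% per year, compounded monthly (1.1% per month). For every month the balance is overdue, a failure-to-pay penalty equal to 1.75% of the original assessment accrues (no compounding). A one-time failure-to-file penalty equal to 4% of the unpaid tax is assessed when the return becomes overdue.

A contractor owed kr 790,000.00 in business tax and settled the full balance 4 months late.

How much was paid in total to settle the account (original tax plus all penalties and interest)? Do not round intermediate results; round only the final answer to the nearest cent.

Failure-to-file penalty: 4% × kr 790,000.00 = kr 31,600.00
Failure-to-pay penalty = 1.75% × kr 790,000.00 × 4 mo = kr 55,300.00
Interest: kr 790,000.00 × ((1 + 0.011)^4 − 1) = kr 790,000.00 × 0.0447313… = kr 35,337.7575…
Total = kr 790,000.00 + kr 86,900.0000 + kr 35,337.7575… = kr 912,237.76

kr 912,237.76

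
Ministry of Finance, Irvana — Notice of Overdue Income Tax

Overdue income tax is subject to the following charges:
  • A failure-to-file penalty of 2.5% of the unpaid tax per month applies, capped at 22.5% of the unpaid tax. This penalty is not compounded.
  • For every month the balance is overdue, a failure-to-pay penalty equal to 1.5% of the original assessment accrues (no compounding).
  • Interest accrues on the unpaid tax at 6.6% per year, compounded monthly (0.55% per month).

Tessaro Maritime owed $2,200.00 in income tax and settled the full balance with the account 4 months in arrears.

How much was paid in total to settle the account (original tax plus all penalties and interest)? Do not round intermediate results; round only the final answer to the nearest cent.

Failure-to-file: 4 × 2.5% × $2,200.00 = $220.00 (under the 22.5% cap)
Failure-to-pay penalty: 4 × 1.5% × $2,200.00 = $132.00
Interest: $2,200.00 × ((1 + 0.0055)^4 − 1) = $2,200.00 × 0.0221822… = $48.8008…
Total = $2,200.00 + $352.0000 + $48.8008… = $2,600.80

$2,600.80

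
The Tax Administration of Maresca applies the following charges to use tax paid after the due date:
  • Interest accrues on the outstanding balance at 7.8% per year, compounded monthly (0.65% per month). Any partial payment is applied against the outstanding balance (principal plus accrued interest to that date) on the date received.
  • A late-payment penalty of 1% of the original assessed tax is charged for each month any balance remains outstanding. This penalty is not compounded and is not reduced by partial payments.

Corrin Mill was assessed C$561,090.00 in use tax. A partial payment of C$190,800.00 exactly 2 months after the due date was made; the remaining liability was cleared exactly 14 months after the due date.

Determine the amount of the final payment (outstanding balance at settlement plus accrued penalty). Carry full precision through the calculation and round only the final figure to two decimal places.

C$486,690.00

Balance at month 2: C$561,090.0000 × (1 + 0.0065)^2 = C$568,407.8761…
After C$190,800.00 payment: C$568,407.8761… − C$190,800.00 = C$377,607.8761…
Balance at month 14: C$377,607.8761… × (1 + 0.0065)^12 = C$408,137.4012…
Penalty: 14 × 1% × C$561,090.00 = C$78,552.60
Final settlement = outstanding balance + penalty = C$408,137.4012… + C$78,552.60 = C$486,690.00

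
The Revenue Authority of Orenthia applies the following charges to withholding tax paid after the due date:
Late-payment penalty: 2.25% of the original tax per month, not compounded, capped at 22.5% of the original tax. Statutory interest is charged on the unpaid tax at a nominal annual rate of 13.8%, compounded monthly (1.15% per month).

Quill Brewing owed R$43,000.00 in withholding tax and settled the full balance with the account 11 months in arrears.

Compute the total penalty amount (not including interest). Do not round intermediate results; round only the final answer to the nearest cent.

R$9,675.00

Penalty (uncapped): 11 × 2.25% × R$43,000.00 = R$10,642.50; cap = 22.5% × R$43,000.00 = R$9,675.00 → penalty = R$9,675.00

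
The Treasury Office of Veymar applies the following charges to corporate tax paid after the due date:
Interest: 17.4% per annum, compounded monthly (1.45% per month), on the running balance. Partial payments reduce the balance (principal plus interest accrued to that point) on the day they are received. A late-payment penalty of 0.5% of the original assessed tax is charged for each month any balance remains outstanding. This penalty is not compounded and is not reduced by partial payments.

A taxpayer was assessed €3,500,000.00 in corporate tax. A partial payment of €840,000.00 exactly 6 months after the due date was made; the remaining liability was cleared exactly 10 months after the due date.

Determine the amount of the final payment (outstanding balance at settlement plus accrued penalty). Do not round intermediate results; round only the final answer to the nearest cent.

Balance at month 6: €3,500,000.0000 × (1 + 0.0145)^6 = €3,815,753.8630…
After €840,000.00 payment: €3,815,753.8630… − €840,000.00 = €2,975,753.8630…
Balance at month 10: €2,975,753.8630… × (1 + 0.0145)^4 = €3,152,137.9199…
Penalty: 10 × 0.5% × €3,500,000.00 = €175,000.00
Final settlement = outstanding balance + penalty = €3,152,137.9199… + €175,000.00 = €3,327,137.92

€3,327,137.92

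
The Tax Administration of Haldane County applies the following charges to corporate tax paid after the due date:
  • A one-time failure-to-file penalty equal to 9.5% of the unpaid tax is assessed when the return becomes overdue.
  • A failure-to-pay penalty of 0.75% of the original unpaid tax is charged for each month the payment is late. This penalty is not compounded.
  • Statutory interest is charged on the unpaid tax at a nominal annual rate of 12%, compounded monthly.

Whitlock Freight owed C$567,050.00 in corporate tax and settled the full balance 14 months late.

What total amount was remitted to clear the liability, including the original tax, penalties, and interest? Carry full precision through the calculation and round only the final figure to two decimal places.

C$765,219.35

Failure-to-file penalty: 9.5% × C$567,050.00 = C$53,869.75
Failure-to-pay penalty = 0.75% × C$567,050.00 × 14 mo = C$59,540.25
Interest (12%/yr ÷ 12 = 1%/month): C$567,050.00 × ((1 + 0.01)^14 − 1) = C$84,759.3526…
Total = C$567,050.00 + C$113,410.0000 + C$84,759.3526… = C$765,219.35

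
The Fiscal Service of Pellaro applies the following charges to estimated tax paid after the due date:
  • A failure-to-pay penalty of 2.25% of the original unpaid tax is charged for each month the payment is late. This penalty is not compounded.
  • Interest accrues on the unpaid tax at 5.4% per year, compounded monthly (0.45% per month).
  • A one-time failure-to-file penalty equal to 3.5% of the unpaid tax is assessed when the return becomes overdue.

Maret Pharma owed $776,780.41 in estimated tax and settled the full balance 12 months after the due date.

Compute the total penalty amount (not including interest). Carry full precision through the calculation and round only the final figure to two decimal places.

$236,918.03

Failure-to-file penalty: 3.5% × $776,780.41 = $27,187.31…
Failure-to-pay penalty = 2.25% × $776,780.41 × 12 mo = $209,730.71…
Total penalty = $27,187.31… + $209,730.71… = $236,918.03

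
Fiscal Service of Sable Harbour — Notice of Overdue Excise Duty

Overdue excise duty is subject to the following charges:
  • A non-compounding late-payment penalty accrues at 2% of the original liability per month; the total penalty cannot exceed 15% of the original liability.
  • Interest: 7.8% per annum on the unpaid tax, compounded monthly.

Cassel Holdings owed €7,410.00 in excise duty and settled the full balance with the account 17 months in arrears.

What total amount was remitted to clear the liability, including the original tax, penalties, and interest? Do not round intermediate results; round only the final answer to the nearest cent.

€9,384.30

Penalty (uncapped): 17 × 2% × €7,410.00 = €2,519.40; cap = 15% × €7,410.00 = €1,111.50 → penalty = €1,111.50
Interest (7.8%/yr ÷ 12 = 0.65%/month): €7,410.00 × ((1 + 0.0065)^17 − 1) = €862.7987…
Total = €7,410.00 + €1,111.5000 + €862.7987… = €9,384.30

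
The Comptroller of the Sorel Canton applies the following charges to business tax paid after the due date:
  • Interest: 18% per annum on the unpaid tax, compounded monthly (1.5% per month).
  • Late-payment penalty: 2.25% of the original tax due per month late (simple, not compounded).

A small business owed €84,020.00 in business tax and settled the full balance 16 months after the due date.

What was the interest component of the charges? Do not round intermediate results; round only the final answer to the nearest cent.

€22,600.17

Interest: €84,020.00 × ((1 + 0.015)^16 − 1) = €84,020.00 × 0.2689855… = €22,600.1657…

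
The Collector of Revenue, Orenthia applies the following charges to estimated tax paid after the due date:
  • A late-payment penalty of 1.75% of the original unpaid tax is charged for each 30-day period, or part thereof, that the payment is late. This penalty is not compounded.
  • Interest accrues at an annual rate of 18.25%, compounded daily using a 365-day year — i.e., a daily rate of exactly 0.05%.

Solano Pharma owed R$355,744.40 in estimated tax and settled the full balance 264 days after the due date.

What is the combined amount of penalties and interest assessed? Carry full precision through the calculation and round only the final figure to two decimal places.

R$106,214.85

Penalty periods: ⌈264/30⌉ = 9; penalty = 9 × 1.75% × R$355,744.40 = R$56,029.74…
Interest: R$355,744.40 × ((1 + 0.0005)^264 − 1) = R$355,744.40 × 0.14107068… = R$50,185.1029…
Penalties + interest = R$56,029.7430 + R$50,185.1029… = R$106,214.85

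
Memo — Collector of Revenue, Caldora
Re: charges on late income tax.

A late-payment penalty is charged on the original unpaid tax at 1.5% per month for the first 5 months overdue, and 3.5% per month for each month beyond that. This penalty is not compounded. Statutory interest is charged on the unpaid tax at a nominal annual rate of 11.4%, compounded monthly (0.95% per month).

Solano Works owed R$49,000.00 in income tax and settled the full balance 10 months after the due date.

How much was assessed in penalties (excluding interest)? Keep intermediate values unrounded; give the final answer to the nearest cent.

R$12,250.00

Penalty, months 1–5: 5 × 1.5% × R$49,000.00 = R$3,675.00
Penalty, months 6–10: 5 × 3.5% × R$49,000.00 = R$8,575.00
Total penalty = R$3,675.00 + R$8,575.00 = R$12,250.00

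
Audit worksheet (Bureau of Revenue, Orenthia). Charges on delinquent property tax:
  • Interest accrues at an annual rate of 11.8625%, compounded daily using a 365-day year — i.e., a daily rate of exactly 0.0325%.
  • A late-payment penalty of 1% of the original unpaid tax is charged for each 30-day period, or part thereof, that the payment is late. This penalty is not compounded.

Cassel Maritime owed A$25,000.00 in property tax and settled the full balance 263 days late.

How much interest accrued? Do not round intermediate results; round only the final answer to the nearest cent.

A$2,230.48

Interest: A$25,000.00 × ((1 + 0.000325)^263 − 1) = A$25,000.00 × 0.08921920… = A$2,230.4801…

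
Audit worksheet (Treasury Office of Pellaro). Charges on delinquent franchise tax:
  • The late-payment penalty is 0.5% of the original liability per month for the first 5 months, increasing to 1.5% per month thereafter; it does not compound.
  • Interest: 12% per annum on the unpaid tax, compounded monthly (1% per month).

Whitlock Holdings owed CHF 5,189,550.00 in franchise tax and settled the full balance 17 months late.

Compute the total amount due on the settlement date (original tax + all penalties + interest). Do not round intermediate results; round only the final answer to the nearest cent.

Penalty, months 1–5: 5 × 0.5% × CHF 5,189,550.00 = CHF 129,738.75
Penalty, months 6–17: 12 × 1.5% × CHF 5,189,550.00 = CHF 934,119.00
Interest: CHF 5,189,550.00 × ((1 + 0.01)^17 − 1) = CHF 5,189,550.00 × 0.1843044… = CHF 956,457.0618…
Total = CHF 5,189,550.00 + CHF 1,063,857.7500 + CHF 956,457.0618… = CHF 7,209,864.81

CHF 7,209,864.81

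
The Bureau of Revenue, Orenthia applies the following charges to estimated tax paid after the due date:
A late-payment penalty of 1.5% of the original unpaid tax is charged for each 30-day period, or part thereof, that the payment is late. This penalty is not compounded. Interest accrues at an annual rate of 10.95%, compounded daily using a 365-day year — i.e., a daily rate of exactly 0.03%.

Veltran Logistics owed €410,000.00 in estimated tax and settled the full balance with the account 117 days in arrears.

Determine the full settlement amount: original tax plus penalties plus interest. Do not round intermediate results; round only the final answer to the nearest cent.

€449,244.31

Penalty periods: ⌈117/30⌉ = 4; penalty = 4 × 1.5% × €410,000.00 = €24,600.00
Interest: €410,000.00 × ((1 + 0.0003)^117 − 1) = €410,000.00 × 0.03571782… = €14,644.3078…
Total = €410,000.00 + €24,600.0000 + €14,644.3078… = €449,244.31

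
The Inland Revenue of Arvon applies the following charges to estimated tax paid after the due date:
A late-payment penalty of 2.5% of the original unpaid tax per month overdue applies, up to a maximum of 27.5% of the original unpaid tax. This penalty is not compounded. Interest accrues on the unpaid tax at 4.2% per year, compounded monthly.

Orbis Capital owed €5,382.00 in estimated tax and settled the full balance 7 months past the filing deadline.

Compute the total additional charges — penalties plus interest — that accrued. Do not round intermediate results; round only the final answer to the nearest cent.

€1,075.10

Penalty: 7 × 2.5% × €5,382.00 = €941.85 (below the 27.5% cap of €1,480.05)
Interest (4.2%/yr ÷ 12 = 0.35%/month): €5,382.00 × ((1 + 0.0035)^7 − 1) = €133.2516…
Penalties + interest = €941.8500 + €133.2516… = €1,075.10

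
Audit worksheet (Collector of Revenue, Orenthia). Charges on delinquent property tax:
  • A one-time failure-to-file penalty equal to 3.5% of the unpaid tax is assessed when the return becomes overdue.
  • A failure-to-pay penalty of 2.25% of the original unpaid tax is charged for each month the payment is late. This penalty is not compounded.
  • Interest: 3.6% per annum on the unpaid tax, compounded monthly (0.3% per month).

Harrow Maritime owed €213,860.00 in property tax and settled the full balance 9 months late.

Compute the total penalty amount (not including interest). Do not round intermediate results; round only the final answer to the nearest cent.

€50,791.75

Failure-to-file penalty: 3.5% × €213,860.00 = €7,485.10
Failure-to-pay penalty: 9 × 2.25% × €213,860.00 = €43,306.65
Total penalty = €7,485.10 + €43,306.65 = €50,791.75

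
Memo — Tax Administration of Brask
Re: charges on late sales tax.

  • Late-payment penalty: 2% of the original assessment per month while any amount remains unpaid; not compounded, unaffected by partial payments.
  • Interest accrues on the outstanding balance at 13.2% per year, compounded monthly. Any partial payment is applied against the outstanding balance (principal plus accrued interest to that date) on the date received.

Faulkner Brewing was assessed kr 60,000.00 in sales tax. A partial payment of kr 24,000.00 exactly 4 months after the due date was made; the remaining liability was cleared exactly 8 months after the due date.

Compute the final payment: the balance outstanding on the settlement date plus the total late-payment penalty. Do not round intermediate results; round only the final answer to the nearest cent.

kr 50,014.26

Monthly rate = 13.2% ÷ 12 = 1.1%
Balance at month 4: kr 60,000.0000 × (1 + 0.011)^4 = kr 62,683.8803…
After kr 24,000.00 payment: kr 62,683.8803… − kr 24,000.00 = kr 38,683.8803…
Balance at month 8: kr 38,683.8803… × (1 + 0.011)^4 = kr 40,414.2621…
Penalty: 8 × 2% × kr 60,000.00 = kr 9,600.00
Final settlement = outstanding balance + penalty = kr 40,414.2621… + kr 9,600.00 = kr 50,014.26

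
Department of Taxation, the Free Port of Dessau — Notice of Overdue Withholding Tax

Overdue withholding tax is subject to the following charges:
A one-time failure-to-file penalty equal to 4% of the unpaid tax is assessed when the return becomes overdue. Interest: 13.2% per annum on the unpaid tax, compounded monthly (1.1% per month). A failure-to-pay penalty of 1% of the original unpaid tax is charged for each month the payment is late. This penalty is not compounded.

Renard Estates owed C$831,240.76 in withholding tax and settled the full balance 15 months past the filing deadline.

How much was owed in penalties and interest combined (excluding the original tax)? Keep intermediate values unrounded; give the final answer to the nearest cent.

Failure-to-file penalty: 4% × C$831,240.76 = C$33,249.63…
Failure-to-pay penalty = 1% × C$831,240.76 × 15 mo = C$124,686.11…
Interest: C$831,240.76 × ((1 + 0.011)^15 − 1) = C$831,240.76 × 0.1783311… = C$148,236.0646…
Penalties + interest = C$157,935.7444 + C$148,236.0646… = C$306,171.81

C$306,171.81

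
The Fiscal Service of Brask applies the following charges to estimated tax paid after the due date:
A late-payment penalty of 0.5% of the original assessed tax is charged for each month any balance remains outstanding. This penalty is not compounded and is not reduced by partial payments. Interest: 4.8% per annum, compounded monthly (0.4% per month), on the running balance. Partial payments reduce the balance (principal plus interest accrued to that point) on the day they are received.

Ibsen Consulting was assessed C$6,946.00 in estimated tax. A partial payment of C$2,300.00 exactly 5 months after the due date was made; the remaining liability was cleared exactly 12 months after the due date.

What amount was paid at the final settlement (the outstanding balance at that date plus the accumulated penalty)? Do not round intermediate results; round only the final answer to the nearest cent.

C$5,338.42

Balance at month 5: C$6,946.0000 × (1 + 0.004)^5 = C$7,086.0358…
After C$2,300.00 payment: C$7,086.0358… − C$2,300.00 = C$4,786.0358…
Balance at month 12: C$4,786.0358… × (1 + 0.004)^7 = C$4,921.6637…
Penalty: 12 × 0.5% × C$6,946.00 = C$416.76
Final settlement = outstanding balance + penalty = C$4,921.6637… + C$416.76 = C$5,338.42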